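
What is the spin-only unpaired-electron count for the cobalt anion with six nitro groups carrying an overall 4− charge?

1

Summing ligand charges against the −4 overall charge gives an oxidation state of +2 for cobalt.
Co sits in group 9, so the d-electron count is 9 − 2 = 7.
The spin state decides the count: Nitro (N-bound nitrite) is a strong-field ligand (high in the spectrochemical series) for a first-row metal, so the complex is low-spin.
An octahedral low-spin d⁷ ion is t₂g⁶e_g¹, giving 1 unpaired electron.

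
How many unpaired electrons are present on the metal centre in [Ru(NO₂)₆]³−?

1

Summing ligand charges against the −3 overall charge gives an oxidation state of +3 for ruthenium.
Ru sits in group 8, so the d-electron count is 8 − 3 = 5.
The spin state decides the count: a 4d ion has a large Δₒ and is invariably low-spin.
An octahedral low-spin d⁵ ion is t₂g⁵e_g⁰, giving 1 unpaired electron.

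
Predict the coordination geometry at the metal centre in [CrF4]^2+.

Each fluoride is −1; balancing the +2 overall charge requires Cr(VI).
Chromium is a group-6 element; Cr(VI) is therefore d⁰.
Coordination number: 4.
A d⁰ ion has no crystal-field stabilisation preference between square planar and tetrahedral, so four ligands adopt the sterically favoured tetrahedral geometry.

tetrahedral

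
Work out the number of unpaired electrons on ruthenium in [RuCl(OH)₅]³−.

1

Ligand charges: each chloride is −1; each hydroxide is −1. With an overall charge of −3 the ruthenium centre must be in the +3 oxidation state.
Group 8 minus oxidation state 3 gives a d⁵ configuration.
The spin state decides the count: a 4d ion has a large Δₒ and is invariably low-spin.
An octahedral low-spin d⁵ ion is t₂g⁵e_g⁰, giving 1 unpaired electron.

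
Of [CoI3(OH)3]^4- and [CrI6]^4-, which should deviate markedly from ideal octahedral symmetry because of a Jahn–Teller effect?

[CrI6]^4-

[CoI3(OH)3]^4-: Each iodide is −1; each hydroxide is −1; balancing the −4 overall charge requires Co(II). Co sits in group 9, so the d-electron count is 9 − 2 = 7. Hydroxide and iodide are weak-field ligands for a first-row metal, so the complex is high-spin. The d⁷ configuration leaves the e_g set evenly filled (or empty) — no strong Jahn–Teller driving force.
[CrI6]^4-: Summing ligand charges against the −4 overall charge gives an oxidation state of +2 for chromium. Cr sits in group 6, so the d-electron count is 6 − 2 = 4. Iodide is a weak-field ligand for a first-row metal, so the complex is high-spin. The t₂g³e_g¹ (high-spin) configuration has an unevenly filled e_g set; the Jahn–Teller theorem predicts a tetragonal distortion (typically axial elongation) to lift the degeneracy.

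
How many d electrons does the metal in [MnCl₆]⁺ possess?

d⁰

Ligand charges: each chloride is −1. With an overall charge of +1 the manganese centre must be in the +7 oxidation state.
Manganese is a group-7 element; Mn(VII) is therefore d⁰.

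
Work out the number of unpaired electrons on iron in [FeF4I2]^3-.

Each fluoride is −1; each iodide is −1; balancing the −3 overall charge requires Fe(III).
Group 8 minus oxidation state 3 gives a d⁵ configuration.
The spin state decides the count: Fluoride and iodide are weak-field ligands for a first-row metal, so the complex is high-spin.
An octahedral high-spin d⁵ ion is t₂g³e_g², giving 5 unpaired electrons.

5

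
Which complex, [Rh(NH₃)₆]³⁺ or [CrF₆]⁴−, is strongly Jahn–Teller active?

[CrF₆]⁴−

[Rh(NH₃)₆]³⁺: Ammonia is neutral; balancing the +3 overall charge requires Rh(III). Rhodium is a group-9 element; Rh(III) is therefore d⁶. A 4d ion has a large Δₒ and is invariably low-spin. The d⁶ configuration leaves the e_g set evenly filled (or empty) — no strong Jahn–Teller driving force.
[CrF₆]⁴−: Ligand charges: each fluoride is −1. With an overall charge of −4 the chromium centre must be in the +2 oxidation state. Cr sits in group 6, so the d-electron count is 6 − 2 = 4. Fluoride is a weak-field ligand for a first-row metal, so the complex is high-spin. The t₂g³e_g¹ (high-spin) configuration has an unevenly filled e_g set; the Jahn–Teller theorem predicts a tetragonal distortion (typically axial elongation) to lift the degeneracy.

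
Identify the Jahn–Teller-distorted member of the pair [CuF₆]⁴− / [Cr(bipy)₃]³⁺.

[CuF₆]⁴−: Each fluoride is −1; balancing the −4 overall charge requires Cu(II). Group 11 minus oxidation state 2 gives a d⁹ configuration. The t₂g⁶e_g³ configuration has an unevenly filled e_g set; the Jahn–Teller theorem predicts a tetragonal distortion (typically axial elongation) to lift the degeneracy.
[Cr(bipy)₃]³⁺: Summing ligand charges against the +3 overall charge gives an oxidation state of +3 for chromium. Chromium is a group-6 element; Cr(III) is therefore d³. The d³ configuration leaves the e_g set evenly filled (or empty) — no strong Jahn–Teller driving force.

[CuF₆]⁴−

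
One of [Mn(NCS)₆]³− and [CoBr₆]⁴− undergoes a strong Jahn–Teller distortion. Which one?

[Mn(NCS)₆]³−

[Mn(NCS)₆]³−: Ligand charges: each isothiocyanate is −1. With an overall charge of −3 the manganese centre must be in the +3 oxidation state. Mn sits in group 7, so the d-electron count is 7 − 3 = 4. Isothiocyanate is a weak-field ligand for a first-row metal, so the complex is high-spin. The t₂g³e_g¹ (high-spin) configuration has an unevenly filled e_g set; the Jahn–Teller theorem predicts a tetragonal distortion (typically axial elongation) to lift the degeneracy.
[CoBr₆]⁴−: Ligand charges: each bromide is −1. With an overall charge of −4 the cobalt centre must be in the +2 oxidation state. Co sits in group 9, so the d-electron count is 9 − 2 = 7. Bromide is a weak-field ligand for a first-row metal, so the complex is high-spin. The d⁷ configuration leaves the e_g set evenly filled (or empty) — no strong Jahn–Teller driving force.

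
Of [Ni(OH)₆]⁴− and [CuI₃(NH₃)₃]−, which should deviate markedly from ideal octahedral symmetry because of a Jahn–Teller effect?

[Ni(OH)₆]⁴−: Summing ligand charges against the −4 overall charge gives an oxidation state of +2 for nickel. Group 10 minus oxidation state 2 gives a d⁸ configuration. The d⁸ configuration leaves the e_g set evenly filled (or empty) — no strong Jahn–Teller driving force.
[CuI₃(NH₃)₃]−: Each iodide is −1; ammonia is neutral; balancing the −1 overall charge requires Cu(II). Cu sits in group 11, so the d-electron count is 11 − 2 = 9. The t₂g⁶e_g³ configuration has an unevenly filled e_g set; the Jahn–Teller theorem predicts a tetragonal distortion (typically axial elongation) to lift the degeneracy.

[CuI₃(NH₃)₃]−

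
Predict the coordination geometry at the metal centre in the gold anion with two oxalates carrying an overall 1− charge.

square planar

Each oxalate is −2; balancing the −1 overall charge requires Au(III).
Au sits in group 11, so the d-electron count is 11 − 3 = 8.
Counting donor atoms: 2×oxalate (bidentate) → 4 donors. Coordination number = 4.
A 5d d⁸ ion has a large crystal-field splitting; square planar leaves the high-energy d_{x²−y²} orbital empty and maximises CFSE.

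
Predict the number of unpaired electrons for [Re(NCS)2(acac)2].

Summing ligand charges against the 0 overall charge gives an oxidation state of +4 for rhenium.
Rhenium is a group-7 element; Re(IV) is therefore d³.
Counting donor atoms: 2×isothiocyanate (monodentate) → 2 donors; 2×acetylacetonate (bidentate) → 4 donors. Coordination number = 6.
In an octahedral field the d³ configuration is t₂g³e_g⁰ (only one arrangement possible), giving 3 unpaired electrons.

3 unpaired electrons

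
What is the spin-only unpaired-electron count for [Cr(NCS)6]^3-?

Each isothiocyanate is −1; balancing the −3 overall charge requires Cr(III).
Cr sits in group 6, so the d-electron count is 6 − 3 = 3.
In an octahedral field the d³ configuration is t₂g³e_g⁰ (only one arrangement possible), giving 3 unpaired electrons.

3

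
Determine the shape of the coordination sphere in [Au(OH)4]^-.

square planar

Each hydroxide is −1; balancing the −1 overall charge requires Au(III).
Group 11 minus oxidation state 3 gives a d⁸ configuration.
Coordination number: 4.
A 5d d⁸ ion has a large crystal-field splitting; square planar leaves the high-energy d_{x²−y²} orbital empty and maximises CFSE.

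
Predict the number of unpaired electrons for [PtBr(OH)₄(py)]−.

0

Ligand charges: each bromide is −1; each hydroxide is −1; pyridine is neutral. With an overall charge of −1 the platinum centre must be in the +4 oxidation state.
Platinum is a group-10 element; Pt(IV) is therefore d⁶.
The spin state decides the count: a 5d ion has a large Δₒ and is invariably low-spin.
An octahedral low-spin d⁶ ion is t₂g⁶e_g⁰, giving 0 unpaired electrons.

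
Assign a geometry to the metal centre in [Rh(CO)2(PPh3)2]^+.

square planar

Ligand charges: carbonyl is neutral; triphenylphosphine is neutral. With an overall charge of +1 the rhodium centre must be in the +1 oxidation state.
Group 9 minus oxidation state 1 gives a d⁸ configuration.
Coordination number: 4.
A 4d d⁸ ion has a large crystal-field splitting; square planar leaves the high-energy d_{x²−y²} orbital empty and maximises CFSE.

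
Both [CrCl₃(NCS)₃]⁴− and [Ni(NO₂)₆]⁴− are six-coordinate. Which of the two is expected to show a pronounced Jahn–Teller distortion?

[CrCl₃(NCS)₃]⁴−

[CrCl₃(NCS)₃]⁴−: Each chloride is −1; each isothiocyanate is −1; balancing the −4 overall charge requires Cr(II). Chromium is a group-6 element; Cr(II) is therefore d⁴. Chloride and isothiocyanate are weak-field ligands for a first-row metal, so the complex is high-spin. The t₂g³e_g¹ (high-spin) configuration has an unevenly filled e_g set; the Jahn–Teller theorem predicts a tetragonal distortion (typically axial elongation) to lift the degeneracy.
[Ni(NO₂)₆]⁴−: Ligand charges: each nitro (N-bound nitrite) is −1. With an overall charge of −4 the nickel centre must be in the +2 oxidation state. Group 10 minus oxidation state 2 gives a d⁸ configuration. The d⁸ configuration leaves the e_g set evenly filled (or empty) — no strong Jahn–Teller driving force.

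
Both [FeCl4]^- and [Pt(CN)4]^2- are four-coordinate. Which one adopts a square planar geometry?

[Pt(CN)4]^2-

For [FeCl4]^-: Ligand charges: each chloride is −1. With an overall charge of −1 the iron centre must be in the +3 oxidation state. Fe sits in group 8, so the d-electron count is 8 − 3 = 5. A high-spin d⁵ ion has zero CFSE in either geometry, so four ligands adopt the sterically favoured tetrahedral geometry. → tetrahedral.
For [Pt(CN)4]^2-: Summing ligand charges against the −2 overall charge gives an oxidation state of +2 for platinum. Platinum is a group-10 element; Pt(II) is therefore d⁸. A 5d d⁸ ion has a large crystal-field splitting; square planar leaves the high-energy d_{x²−y²} orbital empty and maximises CFSE. → square planar.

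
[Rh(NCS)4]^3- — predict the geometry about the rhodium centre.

Summing ligand charges against the −3 overall charge gives an oxidation state of +1 for rhodium.
Group 9 minus oxidation state 1 gives a d⁸ configuration.
With 4 monodentate ligands the coordination number is 4.
A 4d d⁸ ion has a large crystal-field splitting; square planar leaves the high-energy d_{x²−y²} orbital empty and maximises CFSE.

square planar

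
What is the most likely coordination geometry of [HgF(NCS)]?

Ligand charges: each fluoride is −1; each isothiocyanate is −1. With an overall charge of 0 the mercury centre must be in the +2 oxidation state.
Group 12 minus oxidation state 2 gives a d¹⁰ configuration.
Coordination number: 2.
A d¹⁰ ion with only two ligands adopts a linear arrangement (sp hybridisation; no CFSE preference).

linear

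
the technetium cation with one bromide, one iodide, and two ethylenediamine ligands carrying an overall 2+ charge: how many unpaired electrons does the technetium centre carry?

3

Each bromide is −1; each iodide is −1; ethylenediamine is neutral; balancing the +2 overall charge requires Tc(IV).
Technetium is a group-7 element; Tc(IV) is therefore d³.
Counting donor atoms: 1×bromide (monodentate) → 1 donor; 1×iodide (monodentate) → 1 donor; 2×ethylenediamine (bidentate) → 4 donors. Coordination number = 6.
In an octahedral field the d³ configuration is t₂g³e_g⁰ (only one arrangement possible), giving 3 unpaired electrons.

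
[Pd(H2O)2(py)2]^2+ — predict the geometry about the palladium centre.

Summing ligand charges against the +2 overall charge gives an oxidation state of +2 for palladium.
Pd sits in group 10, so the d-electron count is 10 − 2 = 8.
Coordination number: 4.
A 4d d⁸ ion has a large crystal-field splitting; square planar leaves the high-energy d_{x²−y²} orbital empty and maximises CFSE.

square planar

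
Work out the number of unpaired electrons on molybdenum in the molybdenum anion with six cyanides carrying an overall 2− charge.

2 unpaired electrons

Ligand charges: each cyanide is −1. With an overall charge of −2 the molybdenum centre must be in the +4 oxidation state.
Group 6 minus oxidation state 4 gives a d² configuration.
In an octahedral field the d² configuration is t₂g²e_g⁰ (only one arrangement possible), giving 2 unpaired electrons.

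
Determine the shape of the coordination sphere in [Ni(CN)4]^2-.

square planar

Ligand charges: each cyanide is −1. With an overall charge of −2 the nickel centre must be in the +2 oxidation state.
Ni sits in group 10, so the d-electron count is 10 − 2 = 8.
With 4 monodentate ligands the coordination number is 4.
Cyanide is a strong-field ligand (high in the spectrochemical series).
A 3d d⁸ ion with strong-field ligands gains enough CFSE to favour square planar over tetrahedral.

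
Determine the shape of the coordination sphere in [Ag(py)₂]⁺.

Summing ligand charges against the +1 overall charge gives an oxidation state of +1 for silver.
Silver is a group-11 element; Ag(I) is therefore d¹⁰.
With 2 monodentate ligands the coordination number is 2.
A d¹⁰ ion with only two ligands adopts a linear arrangement (sp hybridisation; no CFSE preference).

linear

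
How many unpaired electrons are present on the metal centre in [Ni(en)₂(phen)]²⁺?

2 unpaired electrons

Ligand charges: ethylenediamine is neutral; 1,10-phenanthroline is neutral. With an overall charge of +2 the nickel centre must be in the +2 oxidation state.
Nickel is a group-10 element; Ni(II) is therefore d⁸.
Counting donor atoms: 2×ethylenediamine (bidentate) → 4 donors; 1×1,10-phenanthroline (bidentate) → 2 donors. Coordination number = 6.
In an octahedral field the d⁸ configuration is t₂g⁶e_g² (only one arrangement possible), giving 2 unpaired electrons.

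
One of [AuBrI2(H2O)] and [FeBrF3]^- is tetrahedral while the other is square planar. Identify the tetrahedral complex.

[FeBrF3]^-

For [AuBrI2(H2O)]: Summing ligand charges against the 0 overall charge gives an oxidation state of +3 for gold. Au sits in group 11, so the d-electron count is 11 − 3 = 8. A 5d d⁸ ion has a large crystal-field splitting; square planar leaves the high-energy d_{x²−y²} orbital empty and maximises CFSE. → square planar.
For [FeBrF3]^-: Each bromide is −1; each fluoride is −1; balancing the −1 overall charge requires Fe(III). Group 8 minus oxidation state 3 gives a d⁵ configuration. A high-spin d⁵ ion has zero CFSE in either geometry, so four ligands adopt the sterically favoured tetrahedral geometry. → tetrahedral.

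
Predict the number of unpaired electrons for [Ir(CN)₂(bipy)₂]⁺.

Each cyanide is −1; 2,2′-bipyridine is neutral; balancing the +1 overall charge requires Ir(III).
Iridium is a group-9 element; Ir(III) is therefore d⁶.
Counting donor atoms: 2×cyanide (monodentate) → 2 donors; 2×2,2′-bipyridine (bidentate) → 4 donors. Coordination number = 6.
The spin state decides the count: a 5d ion has a large Δₒ and is invariably low-spin.
An octahedral low-spin d⁶ ion is t₂g⁶e_g⁰, giving 0 unpaired electrons.

0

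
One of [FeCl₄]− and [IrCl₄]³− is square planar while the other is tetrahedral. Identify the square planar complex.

[IrCl₄]³−

For [FeCl₄]−: Ligand charges: each chloride is −1. With an overall charge of −1 the iron centre must be in the +3 oxidation state. Group 8 minus oxidation state 3 gives a d⁵ configuration. A high-spin d⁵ ion has zero CFSE in either geometry, so four ligands adopt the sterically favoured tetrahedral geometry. → tetrahedral.
For [IrCl₄]³−: Summing ligand charges against the −3 overall charge gives an oxidation state of +1 for iridium. Ir sits in group 9, so the d-electron count is 9 − 1 = 8. A 5d d⁸ ion has a large crystal-field splitting; square planar leaves the high-energy d_{x²−y²} orbital empty and maximises CFSE. → square planar.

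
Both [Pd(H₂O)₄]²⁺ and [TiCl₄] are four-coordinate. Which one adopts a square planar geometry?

For [Pd(H₂O)₄]²⁺: Summing ligand charges against the +2 overall charge gives an oxidation state of +2 for palladium. Pd sits in group 10, so the d-electron count is 10 − 2 = 8. A 4d d⁸ ion has a large crystal-field splitting; square planar leaves the high-energy d_{x²−y²} orbital empty and maximises CFSE. → square planar.
For [TiCl₄]: Summing ligand charges against the 0 overall charge gives an oxidation state of +4 for titanium. Ti sits in group 4, so the d-electron count is 4 − 4 = 0. A d⁰ ion has no crystal-field stabilisation preference between square planar and tetrahedral, so four ligands adopt the sterically favoured tetrahedral geometry. → tetrahedral.

[Pd(H₂O)₄]²⁺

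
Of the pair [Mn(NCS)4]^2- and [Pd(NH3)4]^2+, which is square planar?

For [Mn(NCS)4]^2-: Each isothiocyanate is −1; balancing the −2 overall charge requires Mn(II). Manganese is a group-7 element; Mn(II) is therefore d⁵. A high-spin d⁵ ion has zero CFSE in either geometry, so four ligands adopt the sterically favoured tetrahedral geometry. → tetrahedral.
For [Pd(NH3)4]^2+: Summing ligand charges against the +2 overall charge gives an oxidation state of +2 for palladium. Group 10 minus oxidation state 2 gives a d⁸ configuration. A 4d d⁸ ion has a large crystal-field splitting; square planar leaves the high-energy d_{x²−y²} orbital empty and maximises CFSE. → square planar.

[Pd(NH3)4]^2+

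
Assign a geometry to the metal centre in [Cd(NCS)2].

linear

Each isothiocyanate is −1; balancing the 0 overall charge requires Cd(II).
Cd sits in group 12, so the d-electron count is 12 − 2 = 10.
Coordination number: 2.
A d¹⁰ ion with only two ligands adopts a linear arrangement (sp hybridisation; no CFSE preference).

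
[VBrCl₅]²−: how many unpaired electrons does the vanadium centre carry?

Each bromide is −1; each chloride is −1; balancing the −2 overall charge requires V(IV).
Vanadium is a group-5 element; V(IV) is therefore d¹.
In an octahedral field the d¹ configuration is t₂g¹e_g⁰ (only one arrangement possible), giving 1 unpaired electron.

1 unpaired electron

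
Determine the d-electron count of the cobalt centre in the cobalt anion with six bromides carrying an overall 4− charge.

d7

Summing ligand charges against the −4 overall charge gives an oxidation state of +2 for cobalt.
Group 9 minus oxidation state 2 gives a d⁷ configuration.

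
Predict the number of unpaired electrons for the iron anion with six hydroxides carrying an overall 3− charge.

5

Ligand charges: each hydroxide is −1. With an overall charge of −3 the iron centre must be in the +3 oxidation state.
Group 8 minus oxidation state 3 gives a d⁵ configuration.
The spin state decides the count: Hydroxide is a weak-field ligand for a first-row metal, so the complex is high-spin.
An octahedral high-spin d⁵ ion is t₂g³e_g², giving 5 unpaired electrons.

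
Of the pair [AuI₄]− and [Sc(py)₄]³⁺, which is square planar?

For [AuI₄]−: Summing ligand charges against the −1 overall charge gives an oxidation state of +3 for gold. Au sits in group 11, so the d-electron count is 11 − 3 = 8. A 5d d⁸ ion has a large crystal-field splitting; square planar leaves the high-energy d_{x²−y²} orbital empty and maximises CFSE. → square planar.
For [Sc(py)₄]³⁺: Pyridine is neutral; balancing the +3 overall charge requires Sc(III). Sc sits in group 3, so the d-electron count is 3 − 3 = 0. A d⁰ ion has no crystal-field stabilisation preference between square planar and tetrahedral, so four ligands adopt the sterically favoured tetrahedral geometry. → tetrahedral.

[AuI₄]−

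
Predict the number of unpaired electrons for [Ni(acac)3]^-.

2 unpaired electrons

Ligand charges: each acetylacetonate is −1. With an overall charge of −1 the nickel centre must be in the +2 oxidation state.
Nickel is a group-10 element; Ni(II) is therefore d⁸.
Counting donor atoms: 3×acetylacetonate (bidentate) → 6 donors. Coordination number = 6.
In an octahedral field the d⁸ configuration is t₂g⁶e_g² (only one arrangement possible), giving 2 unpaired electrons.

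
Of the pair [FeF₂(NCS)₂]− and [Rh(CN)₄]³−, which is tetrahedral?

For [FeF₂(NCS)₂]−: Summing ligand charges against the −1 overall charge gives an oxidation state of +3 for iron. Group 8 minus oxidation state 3 gives a d⁵ configuration. A high-spin d⁵ ion has zero CFSE in either geometry, so four ligands adopt the sterically favoured tetrahedral geometry. → tetrahedral.
For [Rh(CN)₄]³−: Summing ligand charges against the −3 overall charge gives an oxidation state of +1 for rhodium. Rhodium is a group-9 element; Rh(I) is therefore d⁸. A 4d d⁸ ion has a large crystal-field splitting; square planar leaves the high-energy d_{x²−y²} orbital empty and maximises CFSE. → square planar.

[FeF₂(NCS)₂]−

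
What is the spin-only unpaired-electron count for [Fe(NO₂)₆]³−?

Summing ligand charges against the −3 overall charge gives an oxidation state of +3 for iron.
Iron is a group-8 element; Fe(III) is therefore d⁵.
The spin state decides the count: Nitro (N-bound nitrite) is a strong-field ligand (high in the spectrochemical series) for a first-row metal, so the complex is low-spin.
An octahedral low-spin d⁵ ion is t₂g⁵e_g⁰, giving 1 unpaired electron.

1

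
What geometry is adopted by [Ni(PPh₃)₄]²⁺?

Triphenylphosphine is neutral; balancing the +2 overall charge requires Ni(II).
Nickel is a group-10 element; Ni(II) is therefore d⁸.
Coordination number: 4.
Triphenylphosphine is a strong-field ligand (high in the spectrochemical series).
A 3d d⁸ ion with strong-field ligands gains enough CFSE to favour square planar over tetrahedral.

square planar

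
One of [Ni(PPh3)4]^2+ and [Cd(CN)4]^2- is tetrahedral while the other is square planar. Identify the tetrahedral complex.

For [Ni(PPh3)4]^2+: Summing ligand charges against the +2 overall charge gives an oxidation state of +2 for nickel. Group 10 minus oxidation state 2 gives a d⁸ configuration. Triphenylphosphine is a strong-field ligand (high in the spectrochemical series). A 3d d⁸ ion with strong-field ligands gains enough CFSE to favour square planar over tetrahedral. → square planar.
For [Cd(CN)4]^2-: Ligand charges: each cyanide is −1. With an overall charge of −2 the cadmium centre must be in the +2 oxidation state. Group 12 minus oxidation state 2 gives a d¹⁰ configuration. A d¹⁰ ion has no crystal-field stabilisation preference between square planar and tetrahedral, so four ligands adopt the sterically favoured tetrahedral geometry. → tetrahedral.

[Cd(CN)4]^2-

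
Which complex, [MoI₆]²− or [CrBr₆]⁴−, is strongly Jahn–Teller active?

[MoI₆]²−: Each iodide is −1; balancing the −2 overall charge requires Mo(IV). Mo sits in group 6, so the d-electron count is 6 − 4 = 2. The d² configuration leaves the e_g set evenly filled (or empty) — no strong Jahn–Teller driving force.
[CrBr₆]⁴−: Ligand charges: each bromide is −1. With an overall charge of −4 the chromium centre must be in the +2 oxidation state. Chromium is a group-6 element; Cr(II) is therefore d⁴. Bromide is a weak-field ligand for a first-row metal, so the complex is high-spin. The t₂g³e_g¹ (high-spin) configuration has an unevenly filled e_g set; the Jahn–Teller theorem predicts a tetragonal distortion (typically axial elongation) to lift the degeneracy.

[CrBr₆]⁴−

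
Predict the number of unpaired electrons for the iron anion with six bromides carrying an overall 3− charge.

Ligand charges: each bromide is −1. With an overall charge of −3 the iron centre must be in the +3 oxidation state.
Fe sits in group 8, so the d-electron count is 8 − 3 = 5.
The spin state decides the count: Bromide is a weak-field ligand for a first-row metal, so the complex is high-spin.
An octahedral high-spin d⁵ ion is t₂g³e_g², giving 5 unpaired electrons.

5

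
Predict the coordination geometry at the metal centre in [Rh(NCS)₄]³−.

square planar

Ligand charges: each isothiocyanate is −1. With an overall charge of −3 the rhodium centre must be in the +1 oxidation state.
Rhodium is a group-9 element; Rh(I) is therefore d⁸.
Coordination number: 4.
A 4d d⁸ ion has a large crystal-field splitting; square planar leaves the high-energy d_{x²−y²} orbital empty and maximises CFSE.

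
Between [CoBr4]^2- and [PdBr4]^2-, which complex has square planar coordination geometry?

For [CoBr4]^2-: Summing ligand charges against the −2 overall charge gives an oxidation state of +2 for cobalt. Cobalt is a group-9 element; Co(II) is therefore d⁷. For a high-spin 3d d⁷ ion with weak-field ligands the small Δₜ gives little square-planar CFSE advantage, so four ligands adopt the sterically favoured tetrahedral geometry. → tetrahedral.
For [PdBr4]^2-: Each bromide is −1; balancing the −2 overall charge requires Pd(II). Pd sits in group 10, so the d-electron count is 10 − 2 = 8. A 4d d⁸ ion has a large crystal-field splitting; square planar leaves the high-energy d_{x²−y²} orbital empty and maximises CFSE. → square planar.

[PdBr4]^2-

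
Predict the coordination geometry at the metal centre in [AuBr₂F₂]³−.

tetrahedral

Ligand charges: each bromide is −1; each fluoride is −1. With an overall charge of −3 the gold centre must be in the +1 oxidation state.
Au sits in group 11, so the d-electron count is 11 − 1 = 10.
With 4 monodentate ligands the coordination number is 4.
A d¹⁰ ion has no crystal-field stabilisation preference between square planar and tetrahedral, so four ligands adopt the sterically favoured tetrahedral geometry.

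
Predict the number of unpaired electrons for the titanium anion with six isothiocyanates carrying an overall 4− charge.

Summing ligand charges against the −4 overall charge gives an oxidation state of +2 for titanium.
Ti sits in group 4, so the d-electron count is 4 − 2 = 2.
In an octahedral field the d² configuration is t₂g²e_g⁰ (only one arrangement possible), giving 2 unpaired electrons.

2 unpaired electrons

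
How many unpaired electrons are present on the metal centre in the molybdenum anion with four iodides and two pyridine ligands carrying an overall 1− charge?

Ligand charges: each iodide is −1; pyridine is neutral. With an overall charge of −1 the molybdenum centre must be in the +3 oxidation state.
Group 6 minus oxidation state 3 gives a d³ configuration.
In an octahedral field the d³ configuration is t₂g³e_g⁰ (only one arrangement possible), giving 3 unpaired electrons.

3 unpaired electrons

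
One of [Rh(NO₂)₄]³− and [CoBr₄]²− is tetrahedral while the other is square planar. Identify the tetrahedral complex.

[CoBr₄]²−

For [Rh(NO₂)₄]³−: Summing ligand charges against the −3 overall charge gives an oxidation state of +1 for rhodium. Group 9 minus oxidation state 1 gives a d⁸ configuration. A 4d d⁸ ion has a large crystal-field splitting; square planar leaves the high-energy d_{x²−y²} orbital empty and maximises CFSE. → square planar.
For [CoBr₄]²−: Summing ligand charges against the −2 overall charge gives an oxidation state of +2 for cobalt. Co sits in group 9, so the d-electron count is 9 − 2 = 7. For a high-spin 3d d⁷ ion with weak-field ligands the small Δₜ gives little square-planar CFSE advantage, so four ligands adopt the sterically favoured tetrahedral geometry. → tetrahedral.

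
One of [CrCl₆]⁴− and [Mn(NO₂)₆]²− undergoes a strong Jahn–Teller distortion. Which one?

[CrCl₆]⁴−

[CrCl₆]⁴−: Each chloride is −1; balancing the −4 overall charge requires Cr(II). Chromium is a group-6 element; Cr(II) is therefore d⁴. Chloride is a weak-field ligand for a first-row metal, so the complex is high-spin. The t₂g³e_g¹ (high-spin) configuration has an unevenly filled e_g set; the Jahn–Teller theorem predicts a tetragonal distortion (typically axial elongation) to lift the degeneracy.
[Mn(NO₂)₆]²−: Ligand charges: each nitro (N-bound nitrite) is −1. With an overall charge of −2 the manganese centre must be in the +4 oxidation state. Manganese is a group-7 element; Mn(IV) is therefore d³. The d³ configuration leaves the e_g set evenly filled (or empty) — no strong Jahn–Teller driving force.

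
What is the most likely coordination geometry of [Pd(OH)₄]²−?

square planar

Ligand charges: each hydroxide is −1. With an overall charge of −2 the palladium centre must be in the +2 oxidation state.
Group 10 minus oxidation state 2 gives a d⁸ configuration.
Coordination number: 4.
A 4d d⁸ ion has a large crystal-field splitting; square planar leaves the high-energy d_{x²−y²} orbital empty and maximises CFSE.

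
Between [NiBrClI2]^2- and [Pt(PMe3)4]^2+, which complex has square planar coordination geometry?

For [NiBrClI2]^2-: Summing ligand charges against the −2 overall charge gives an oxidation state of +2 for nickel. Ni sits in group 10, so the d-electron count is 10 − 2 = 8. Bromide, chloride, and iodide are weak-field ligands. With weak-field ligands the CFSE gain from square planar is small, so a 3d d⁸ ion takes the sterically preferred tetrahedral geometry. → tetrahedral.
For [Pt(PMe3)4]^2+: Summing ligand charges against the +2 overall charge gives an oxidation state of +2 for platinum. Platinum is a group-10 element; Pt(II) is therefore d⁸. A 5d d⁸ ion has a large crystal-field splitting; square planar leaves the high-energy d_{x²−y²} orbital empty and maximises CFSE. → square planar.

[Pt(PMe3)4]^2+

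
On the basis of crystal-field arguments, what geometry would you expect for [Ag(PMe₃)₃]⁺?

trigonal planar

Trimethylphosphine is neutral; balancing the +1 overall charge requires Ag(I).
Silver is a group-11 element; Ag(I) is therefore d¹⁰.
With 3 monodentate ligands the coordination number is 3.
Three ligands around a d¹⁰ centre minimise repulsion in a trigonal-planar arrangement.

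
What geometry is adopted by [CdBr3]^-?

trigonal planar

Each bromide is −1; balancing the −1 overall charge requires Cd(II).
Group 12 minus oxidation state 2 gives a d¹⁰ configuration.
With 3 monodentate ligands the coordination number is 3.
Three ligands around a d¹⁰ centre minimise repulsion in a trigonal-planar arrangement.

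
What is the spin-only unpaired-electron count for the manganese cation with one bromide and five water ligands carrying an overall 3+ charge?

3 unpaired electrons

Summing ligand charges against the +3 overall charge gives an oxidation state of +4 for manganese.
Manganese is a group-7 element; Mn(IV) is therefore d³.
In an octahedral field the d³ configuration is t₂g³e_g⁰ (only one arrangement possible), giving 3 unpaired electrons.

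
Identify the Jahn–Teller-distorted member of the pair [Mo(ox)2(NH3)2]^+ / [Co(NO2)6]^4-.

[Mo(ox)2(NH3)2]^+: Summing ligand charges against the +1 overall charge gives an oxidation state of +5 for molybdenum. Molybdenum is a group-6 element; Mo(V) is therefore d¹. The d¹ configuration leaves the e_g set evenly filled (or empty) — no strong Jahn–Teller driving force.
[Co(NO2)6]^4-: Ligand charges: each nitro (N-bound nitrite) is −1. With an overall charge of −4 the cobalt centre must be in the +2 oxidation state. Group 9 minus oxidation state 2 gives a d⁷ configuration. Nitro (N-bound nitrite) is a strong-field ligand (high in the spectrochemical series) for a first-row metal, so the complex is low-spin. The t₂g⁶e_g¹ (low-spin) configuration has an unevenly filled e_g set; the Jahn–Teller theorem predicts a tetragonal distortion (typically axial elongation) to lift the degeneracy.

[Co(NO2)6]^4-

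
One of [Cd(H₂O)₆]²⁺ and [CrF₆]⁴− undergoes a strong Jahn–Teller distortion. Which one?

[Cd(H₂O)₆]²⁺: Summing ligand charges against the +2 overall charge gives an oxidation state of +2 for cadmium. Cadmium is a group-12 element; Cd(II) is therefore d¹⁰. The d¹⁰ configuration leaves the e_g set evenly filled (or empty) — no strong Jahn–Teller driving force.
[CrF₆]⁴−: Each fluoride is −1; balancing the −4 overall charge requires Cr(II). Chromium is a group-6 element; Cr(II) is therefore d⁴. Fluoride is a weak-field ligand for a first-row metal, so the complex is high-spin. The t₂g³e_g¹ (high-spin) configuration has an unevenly filled e_g set; the Jahn–Teller theorem predicts a tetragonal distortion (typically axial elongation) to lift the degeneracy.

[CrF₆]⁴−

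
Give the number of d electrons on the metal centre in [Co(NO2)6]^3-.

d⁶

Summing ligand charges against the −3 overall charge gives an oxidation state of +3 for cobalt.
Cobalt is a group-9 element; Co(III) is therefore d⁶.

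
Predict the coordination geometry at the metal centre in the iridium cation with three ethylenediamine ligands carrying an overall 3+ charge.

Summing ligand charges against the +3 overall charge gives an oxidation state of +3 for iridium.
Ir sits in group 9, so the d-electron count is 9 − 3 = 6.
Counting donor atoms: 3×ethylenediamine (bidentate) → 6 donors. Coordination number = 6.
Six donors around a single metal centre give an octahedral coordination sphere.

octahedral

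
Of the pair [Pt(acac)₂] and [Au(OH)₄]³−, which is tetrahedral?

[Au(OH)₄]³−

For [Pt(acac)₂]: Ligand charges: each acetylacetonate is −1. With an overall charge of 0 the platinum centre must be in the +2 oxidation state. Platinum is a group-10 element; Pt(II) is therefore d⁸. A 5d d⁸ ion has a large crystal-field splitting; square planar leaves the high-energy d_{x²−y²} orbital empty and maximises CFSE. → square planar.
For [Au(OH)₄]³−: Each hydroxide is −1; balancing the −3 overall charge requires Au(I). Gold is a group-11 element; Au(I) is therefore d¹⁰. A d¹⁰ ion has no crystal-field stabilisation preference between square planar and tetrahedral, so four ligands adopt the sterically favoured tetrahedral geometry. → tetrahedral.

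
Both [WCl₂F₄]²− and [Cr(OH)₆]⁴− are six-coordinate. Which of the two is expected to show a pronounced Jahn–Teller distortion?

[Cr(OH)₆]⁴−

[WCl₂F₄]²−: Summing ligand charges against the −2 overall charge gives an oxidation state of +4 for tungsten. Group 6 minus oxidation state 4 gives a d² configuration. The d² configuration leaves the e_g set evenly filled (or empty) — no strong Jahn–Teller driving force.
[Cr(OH)₆]⁴−: Ligand charges: each hydroxide is −1. With an overall charge of −4 the chromium centre must be in the +2 oxidation state. Group 6 minus oxidation state 2 gives a d⁴ configuration. Hydroxide is a weak-field ligand for a first-row metal, so the complex is high-spin. The t₂g³e_g¹ (high-spin) configuration has an unevenly filled e_g set; the Jahn–Teller theorem predicts a tetragonal distortion (typically axial elongation) to lift the degeneracy.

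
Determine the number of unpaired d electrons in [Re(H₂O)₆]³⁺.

Water is neutral; balancing the +3 overall charge requires Re(III).
Group 7 minus oxidation state 3 gives a d⁴ configuration.
The spin state decides the count: a 5d ion has a large Δₒ and is invariably low-spin.
An octahedral low-spin d⁴ ion is t₂g⁴e_g⁰, giving 2 unpaired electrons.

2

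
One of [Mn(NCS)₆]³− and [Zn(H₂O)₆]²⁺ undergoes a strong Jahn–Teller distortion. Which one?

[Mn(NCS)₆]³−

[Mn(NCS)₆]³−: Each isothiocyanate is −1; balancing the −3 overall charge requires Mn(III). Manganese is a group-7 element; Mn(III) is therefore d⁴. Isothiocyanate is a weak-field ligand for a first-row metal, so the complex is high-spin. The t₂g³e_g¹ (high-spin) configuration has an unevenly filled e_g set; the Jahn–Teller theorem predicts a tetragonal distortion (typically axial elongation) to lift the degeneracy.
[Zn(H₂O)₆]²⁺: Ligand charges: water is neutral. With an overall charge of +2 the zinc centre must be in the +2 oxidation state. Zinc is a group-12 element; Zn(II) is therefore d¹⁰. The d¹⁰ configuration leaves the e_g set evenly filled (or empty) — no strong Jahn–Teller driving force.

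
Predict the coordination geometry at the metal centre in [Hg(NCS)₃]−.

Each isothiocyanate is −1; balancing the −1 overall charge requires Hg(II).
Group 12 minus oxidation state 2 gives a d¹⁰ configuration.
Coordination number: 3.
Three ligands around a d¹⁰ centre minimise repulsion in a trigonal-planar arrangement.

trigonal planar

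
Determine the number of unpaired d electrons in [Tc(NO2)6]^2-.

3

Each nitro (N-bound nitrite) is −1; balancing the −2 overall charge requires Tc(IV).
Tc sits in group 7, so the d-electron count is 7 − 4 = 3.
In an octahedral field the d³ configuration is t₂g³e_g⁰ (only one arrangement possible), giving 3 unpaired electrons.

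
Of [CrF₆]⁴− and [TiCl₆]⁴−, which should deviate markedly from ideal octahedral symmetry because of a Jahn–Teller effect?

[CrF₆]⁴−: Ligand charges: each fluoride is −1. With an overall charge of −4 the chromium centre must be in the +2 oxidation state. Cr sits in group 6, so the d-electron count is 6 − 2 = 4. Fluoride is a weak-field ligand for a first-row metal, so the complex is high-spin. The t₂g³e_g¹ (high-spin) configuration has an unevenly filled e_g set; the Jahn–Teller theorem predicts a tetragonal distortion (typically axial elongation) to lift the degeneracy.
[TiCl₆]⁴−: Ligand charges: each chloride is −1. With an overall charge of −4 the titanium centre must be in the +2 oxidation state. Group 4 minus oxidation state 2 gives a d² configuration. The d² configuration leaves the e_g set evenly filled (or empty) — no strong Jahn–Teller driving force.

[CrF₆]⁴−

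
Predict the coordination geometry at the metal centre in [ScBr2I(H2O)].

tetrahedral

Ligand charges: each bromide is −1; each iodide is −1; water is neutral. With an overall charge of 0 the scandium centre must be in the +3 oxidation state.
Sc sits in group 3, so the d-electron count is 3 − 3 = 0.
Coordination number: 4.
A d⁰ ion has no crystal-field stabilisation preference between square planar and tetrahedral, so four ligands adopt the sterically favoured tetrahedral geometry.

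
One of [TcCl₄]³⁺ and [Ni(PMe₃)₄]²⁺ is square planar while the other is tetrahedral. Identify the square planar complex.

For [TcCl₄]³⁺: Each chloride is −1; balancing the +3 overall charge requires Tc(VII). Technetium is a group-7 element; Tc(VII) is therefore d⁰. A d⁰ ion has no crystal-field stabilisation preference between square planar and tetrahedral, so four ligands adopt the sterically favoured tetrahedral geometry. → tetrahedral.
For [Ni(PMe₃)₄]²⁺: Trimethylphosphine is neutral; balancing the +2 overall charge requires Ni(II). Group 10 minus oxidation state 2 gives a d⁸ configuration. Trimethylphosphine is a strong-field ligand (high in the spectrochemical series). A 3d d⁸ ion with strong-field ligands gains enough CFSE to favour square planar over tetrahedral. → square planar.

[Ni(PMe₃)₄]²⁺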